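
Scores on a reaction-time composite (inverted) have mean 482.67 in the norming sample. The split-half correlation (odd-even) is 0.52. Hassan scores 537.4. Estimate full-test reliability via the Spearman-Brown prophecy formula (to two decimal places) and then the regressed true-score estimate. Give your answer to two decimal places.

519.89

Spearman-Brown: ρ = 2r/(1 + r) = 2(0.52)/(1 + 0.52) = 1.040/1.52 = 0.6842 → 0.68
T̂ = 0.68(537.4) + 0.32(482.67) = 365.432 + 154.4544 = 519.886 → 519.89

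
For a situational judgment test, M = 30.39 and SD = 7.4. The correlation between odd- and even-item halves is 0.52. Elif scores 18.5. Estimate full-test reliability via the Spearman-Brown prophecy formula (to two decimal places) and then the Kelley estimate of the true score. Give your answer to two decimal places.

Spearman-Brown: ρ = 2r/(1 + r) = 2(0.52)/(1 + 0.52) = 1.040/1.52 = 0.6842 → 0.68
T̂ = 0.68(18.5) + 0.32(30.39) = 12.580 + 9.7248 = 22.305 → 22.30

22.30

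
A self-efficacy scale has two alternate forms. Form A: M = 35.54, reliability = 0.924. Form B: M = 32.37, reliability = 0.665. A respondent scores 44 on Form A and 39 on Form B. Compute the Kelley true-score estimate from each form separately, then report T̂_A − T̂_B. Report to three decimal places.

T̂_A = 0.924(44) + 0.076(35.54) = 43.35704
T̂_B = 0.665(39) + 0.335(32.37) = 36.77895
T̂_A − T̂_B = 6.57809

6.578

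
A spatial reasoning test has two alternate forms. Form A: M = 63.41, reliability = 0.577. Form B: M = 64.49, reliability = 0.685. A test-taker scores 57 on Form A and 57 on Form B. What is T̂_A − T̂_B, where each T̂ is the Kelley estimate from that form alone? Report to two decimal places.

0.35

T̂_A = 0.577(57) + 0.423(63.41) = 59.7114
T̂_B = 0.685(57) + 0.315(64.49) = 59.3593
T̂_A − T̂_B = 0.3521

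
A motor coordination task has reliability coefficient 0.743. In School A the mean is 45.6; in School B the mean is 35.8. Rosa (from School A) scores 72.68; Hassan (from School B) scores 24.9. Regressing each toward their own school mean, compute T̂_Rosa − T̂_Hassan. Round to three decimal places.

T̂_Rosa = 0.743(72.68) + 0.257(45.6) = 65.72044
T̂_Hassan = 0.743(24.9) + 0.257(35.8) = 27.70130
Difference = 65.72044 − 27.70130 = 38.01914

38.019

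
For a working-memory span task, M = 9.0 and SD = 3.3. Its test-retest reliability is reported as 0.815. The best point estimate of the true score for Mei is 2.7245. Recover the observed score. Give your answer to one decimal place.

1.3

T̂ = ρX + (1 − ρ)μ  ⇒  X = (T̂ − (1 − ρ)μ) / ρ
X = (2.7245 − 0.185 × 9.0) / 0.815 = (2.7245 − 1.6650) / 0.815 = 1.0595 / 0.815 = 1.300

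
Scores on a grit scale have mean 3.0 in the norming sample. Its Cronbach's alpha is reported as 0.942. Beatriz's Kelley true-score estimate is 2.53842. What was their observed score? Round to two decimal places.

2.51

T̂ = ρX + (1 − ρ)μ  ⇒  X = (T̂ − (1 − ρ)μ) / ρ
X = (2.53842 − 0.058 × 3.0) / 0.942 = (2.53842 − 0.1740) / 0.942 = 2.36442 / 0.942 = 2.5100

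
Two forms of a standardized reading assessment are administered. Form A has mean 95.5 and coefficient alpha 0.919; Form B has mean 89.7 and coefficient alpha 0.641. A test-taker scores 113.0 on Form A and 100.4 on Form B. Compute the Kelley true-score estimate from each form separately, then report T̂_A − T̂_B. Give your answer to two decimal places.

T̂_A = 0.919(113.0) + 0.081(95.5) = 111.5825
T̂_B = 0.641(100.4) + 0.359(89.7) = 96.5587
T̂_A − T̂_B = 15.0238

15.02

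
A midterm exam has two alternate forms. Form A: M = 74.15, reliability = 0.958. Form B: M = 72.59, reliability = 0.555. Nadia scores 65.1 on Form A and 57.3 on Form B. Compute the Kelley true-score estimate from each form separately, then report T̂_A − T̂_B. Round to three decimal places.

T̂_A = 0.958(65.1) + 0.042(74.15) = 65.48010
T̂_B = 0.555(57.3) + 0.445(72.59) = 64.10405
T̂_A − T̂_B = 1.37605

1.376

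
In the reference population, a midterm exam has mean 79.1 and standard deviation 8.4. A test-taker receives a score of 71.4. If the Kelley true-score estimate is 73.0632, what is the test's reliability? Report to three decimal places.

T̂ = ρX + (1 − ρ)μ  ⇒  T̂ − μ = ρ(X − μ)
ρ = (T̂ − μ)/(X − μ) = (73.0632 − 79.1) / (71.4 − 79.1) = -6.0368 / -7.7 = 0.78400

0.784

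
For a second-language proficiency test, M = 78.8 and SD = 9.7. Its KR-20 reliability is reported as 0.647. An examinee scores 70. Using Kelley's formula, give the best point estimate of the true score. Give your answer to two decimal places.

73.11

T̂ = ρX + (1 − ρ)μ
  = 0.647 × 70 + 0.353 × 78.8
  = 45.290 + 27.8164
  = 73.106
  ≈ 73.11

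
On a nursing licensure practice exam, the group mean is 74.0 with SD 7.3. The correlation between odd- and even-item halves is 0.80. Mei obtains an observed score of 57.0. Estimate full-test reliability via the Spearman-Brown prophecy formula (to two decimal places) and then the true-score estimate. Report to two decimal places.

Spearman-Brown: ρ = 2r/(1 + r) = 2(0.80)/(1 + 0.80) = 1.600/1.80 = 0.8889 → 0.89
T̂ = 0.89(57.0) + 0.11(74.0) = 50.730 + 8.140 = 58.870 → 58.87

58.87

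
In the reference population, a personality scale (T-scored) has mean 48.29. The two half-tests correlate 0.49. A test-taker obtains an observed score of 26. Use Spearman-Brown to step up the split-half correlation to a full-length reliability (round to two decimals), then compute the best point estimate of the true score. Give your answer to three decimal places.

33.579

Spearman-Brown: ρ = 2r/(1 + r) = 2(0.49)/(1 + 0.49) = 0.980/1.49 = 0.6577 → 0.66
Kelley's formula gives T̂ = 0.66·26 + 0.34·48.29 = 17.16 + 16.4186 = 33.5786.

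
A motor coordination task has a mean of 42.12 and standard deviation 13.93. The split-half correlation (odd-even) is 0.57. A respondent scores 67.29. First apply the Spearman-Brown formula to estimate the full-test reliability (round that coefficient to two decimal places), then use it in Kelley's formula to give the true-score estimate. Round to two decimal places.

Spearman-Brown: ρ = 2r/(1 + r) = 2(0.57)/(1 + 0.57) = 1.140/1.57 = 0.7261 → 0.73
T̂ = 0.73(67.29) + 0.27(42.12) = 49.1217 + 11.3724 = 60.494 → 60.49

60.49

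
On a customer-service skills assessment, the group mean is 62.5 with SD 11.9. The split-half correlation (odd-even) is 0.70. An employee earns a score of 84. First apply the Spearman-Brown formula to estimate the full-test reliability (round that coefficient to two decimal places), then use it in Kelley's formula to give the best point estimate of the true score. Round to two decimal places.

80.13

Spearman-Brown: ρ = 2r/(1 + r) = 2(0.70)/(1 + 0.70) = 1.400/1.70 = 0.8235 → 0.82
T̂ = ρX + (1 − ρ)μ
  = 0.82 × 84 + 0.18 × 62.5
  = 68.88 + 11.250
  = 80.130
  ≈ 80.13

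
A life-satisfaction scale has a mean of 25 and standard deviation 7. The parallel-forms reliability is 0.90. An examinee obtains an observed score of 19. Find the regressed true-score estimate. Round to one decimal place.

Kelley's formula gives T̂ = 0.90·19 + 0.10·25 = 17.10 + 2.50 = 19.60.

19.6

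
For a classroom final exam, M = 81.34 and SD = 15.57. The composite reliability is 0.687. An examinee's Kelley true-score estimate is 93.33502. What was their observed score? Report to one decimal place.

T̂ = ρX + (1 − ρ)μ  ⇒  X = (T̂ − (1 − ρ)μ) / ρ
X = (93.33502 − 0.313 × 81.34) / 0.687 = (93.33502 − 25.45942) / 0.687 = 67.87560 / 0.687 = 98.800

98.8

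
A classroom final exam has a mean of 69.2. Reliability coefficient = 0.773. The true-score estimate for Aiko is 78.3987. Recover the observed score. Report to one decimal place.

81.1

T̂ = ρX + (1 − ρ)μ  ⇒  X = (T̂ − (1 − ρ)μ) / ρ
X = (78.3987 − 0.227 × 69.2) / 0.773 = (78.3987 − 15.7084) / 0.773 = 62.6903 / 0.773 = 81.100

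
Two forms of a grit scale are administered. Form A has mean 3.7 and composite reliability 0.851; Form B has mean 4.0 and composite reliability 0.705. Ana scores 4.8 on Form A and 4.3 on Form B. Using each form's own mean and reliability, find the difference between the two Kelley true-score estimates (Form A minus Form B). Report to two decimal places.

T̂_A = 0.851(4.8) + 0.149(3.7) = 4.6361
T̂_B = 0.705(4.3) + 0.295(4.0) = 4.2115
T̂_A − T̂_B = 0.4246

0.42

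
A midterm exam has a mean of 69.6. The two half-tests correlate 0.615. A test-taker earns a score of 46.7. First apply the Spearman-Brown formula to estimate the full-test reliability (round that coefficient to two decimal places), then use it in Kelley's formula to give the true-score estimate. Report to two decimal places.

Spearman-Brown: ρ = 2r/(1 + r) = 2(0.615)/(1 + 0.615) = 1.2300/1.615 = 0.7616 → 0.76
T̂ = 0.76(46.7) + 0.24(69.6) = 35.492 + 16.704 = 52.196 → 52.20

52.20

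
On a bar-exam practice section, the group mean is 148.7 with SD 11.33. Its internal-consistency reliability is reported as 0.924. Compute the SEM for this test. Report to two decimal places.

SEM = SD · √(1 − ρ) = 11.33 × √0.076 = 11.33 × 0.2757 = 3.123

3.12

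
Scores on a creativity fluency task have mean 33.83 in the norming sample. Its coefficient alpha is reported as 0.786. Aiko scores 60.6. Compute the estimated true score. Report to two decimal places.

T̂ = 0.786(60.6) + 0.214(33.83) = 47.6316 + 7.23962 = 54.871 → 54.87

54.87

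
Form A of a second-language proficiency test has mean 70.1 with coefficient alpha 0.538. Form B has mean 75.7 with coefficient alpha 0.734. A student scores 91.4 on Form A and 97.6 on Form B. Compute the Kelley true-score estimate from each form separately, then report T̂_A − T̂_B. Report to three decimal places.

T̂_A = 0.538(91.4) + 0.462(70.1) = 81.55940
T̂_B = 0.734(97.6) + 0.266(75.7) = 91.77460
T̂_A − T̂_B = -10.21520

-10.215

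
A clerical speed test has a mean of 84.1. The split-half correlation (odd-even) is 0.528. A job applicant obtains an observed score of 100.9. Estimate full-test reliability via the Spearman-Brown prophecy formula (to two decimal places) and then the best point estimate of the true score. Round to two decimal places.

Spearman-Brown: ρ = 2r/(1 + r) = 2(0.528)/(1 + 0.528) = 1.0560/1.528 = 0.6911 → 0.69
T̂ = ρX + (1 − ρ)μ
  = 0.69 × 100.9 + 0.31 × 84.1
  = 69.621 + 26.071
  = 95.692
  ≈ 95.69

95.69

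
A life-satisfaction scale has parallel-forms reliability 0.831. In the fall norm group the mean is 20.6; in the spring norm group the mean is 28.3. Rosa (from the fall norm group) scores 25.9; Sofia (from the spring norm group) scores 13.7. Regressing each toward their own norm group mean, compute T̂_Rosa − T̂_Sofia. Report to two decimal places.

8.84

T̂_Rosa = 0.831(25.9) + 0.169(20.6) = 25.0043
T̂_Sofia = 0.831(13.7) + 0.169(28.3) = 16.1674
Difference = 25.0043 − 16.1674 = 8.8369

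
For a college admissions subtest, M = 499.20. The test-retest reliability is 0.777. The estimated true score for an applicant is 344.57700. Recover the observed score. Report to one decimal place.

300.2

T̂ = ρX + (1 − ρ)μ  ⇒  X = (T̂ − (1 − ρ)μ) / ρ
X = (344.57700 − 0.223 × 499.20) / 0.777 = (344.57700 − 111.32160) / 0.777 = 233.25540 / 0.777 = 300.200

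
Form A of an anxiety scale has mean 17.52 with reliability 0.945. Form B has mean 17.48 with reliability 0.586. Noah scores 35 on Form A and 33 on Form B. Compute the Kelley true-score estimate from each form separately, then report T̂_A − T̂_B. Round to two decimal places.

7.46

T̂_A = 0.945(35) + 0.055(17.52) = 34.0386
T̂_B = 0.586(33) + 0.414(17.48) = 26.5747
T̂_A − T̂_B = 7.4639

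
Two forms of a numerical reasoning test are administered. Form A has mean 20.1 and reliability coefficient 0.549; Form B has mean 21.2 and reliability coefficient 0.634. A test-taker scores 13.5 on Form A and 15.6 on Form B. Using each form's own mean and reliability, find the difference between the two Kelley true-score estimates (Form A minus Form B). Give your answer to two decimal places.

-1.17

T̂_A = 0.549(13.5) + 0.451(20.1) = 16.4766
T̂_B = 0.634(15.6) + 0.366(21.2) = 17.6496
T̂_A − T̂_B = -1.1730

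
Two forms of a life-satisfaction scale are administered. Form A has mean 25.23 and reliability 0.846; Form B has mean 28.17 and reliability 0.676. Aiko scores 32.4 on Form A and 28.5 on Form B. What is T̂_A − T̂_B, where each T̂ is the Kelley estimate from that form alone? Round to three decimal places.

T̂_A = 0.846(32.4) + 0.154(25.23) = 31.29582
T̂_B = 0.676(28.5) + 0.324(28.17) = 28.39308
T̂_A − T̂_B = 2.90274

2.903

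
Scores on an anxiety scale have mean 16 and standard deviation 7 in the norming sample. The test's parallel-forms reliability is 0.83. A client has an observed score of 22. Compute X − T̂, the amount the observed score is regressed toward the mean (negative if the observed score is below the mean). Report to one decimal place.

Kelley's formula gives T̂ = 0.83·22 + 0.17·16 = 18.26 + 2.72 = 20.980.
X − T̂ = 22 − 20.98 = 1.02 → 1.0

1.0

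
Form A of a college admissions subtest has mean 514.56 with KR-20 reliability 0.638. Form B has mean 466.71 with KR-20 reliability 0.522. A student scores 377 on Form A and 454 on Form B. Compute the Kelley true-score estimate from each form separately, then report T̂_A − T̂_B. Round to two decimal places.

T̂_A = 0.638(377) + 0.362(514.56) = 426.7967
T̂_B = 0.522(454) + 0.478(466.71) = 460.0754
T̂_A − T̂_B = -33.2787

-33.28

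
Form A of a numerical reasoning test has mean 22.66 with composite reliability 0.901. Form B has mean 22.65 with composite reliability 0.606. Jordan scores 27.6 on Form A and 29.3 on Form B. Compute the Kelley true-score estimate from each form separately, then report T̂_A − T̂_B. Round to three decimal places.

T̂_A = 0.901(27.6) + 0.099(22.66) = 27.11094
T̂_B = 0.606(29.3) + 0.394(22.65) = 26.67990
T̂_A − T̂_B = 0.43104

0.431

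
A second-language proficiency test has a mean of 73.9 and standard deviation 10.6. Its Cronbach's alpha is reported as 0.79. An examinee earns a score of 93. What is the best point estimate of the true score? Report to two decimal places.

T̂ = ρX + (1 − ρ)μ
  = 0.79 × 93 + 0.21 × 73.9
  = 73.47 + 15.519
  = 88.989
  ≈ 88.99

88.99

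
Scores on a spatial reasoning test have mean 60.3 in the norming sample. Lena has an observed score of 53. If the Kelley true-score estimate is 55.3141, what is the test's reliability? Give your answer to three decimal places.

0.683

T̂ = ρX + (1 − ρ)μ  ⇒  T̂ − μ = ρ(X − μ)
ρ = (T̂ − μ)/(X − μ) = (55.3141 − 60.3) / (53 − 60.3) = -4.9859 / -7.3 = 0.68300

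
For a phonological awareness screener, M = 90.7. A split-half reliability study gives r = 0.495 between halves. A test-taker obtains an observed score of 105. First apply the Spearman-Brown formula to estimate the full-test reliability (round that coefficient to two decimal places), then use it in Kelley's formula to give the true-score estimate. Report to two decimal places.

Spearman-Brown: ρ = 2r/(1 + r) = 2(0.495)/(1 + 0.495) = 0.9900/1.495 = 0.6622 → 0.66
T̂ = 0.66(105) + 0.34(90.7) = 69.30 + 30.838 = 100.138 → 100.14

100.14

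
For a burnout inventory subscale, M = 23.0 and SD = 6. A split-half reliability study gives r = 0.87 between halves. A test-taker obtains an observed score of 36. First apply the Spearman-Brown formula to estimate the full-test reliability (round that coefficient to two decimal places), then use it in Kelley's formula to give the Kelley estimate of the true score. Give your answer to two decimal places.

35.09

Spearman-Brown: ρ = 2r/(1 + r) = 2(0.87)/(1 + 0.87) = 1.740/1.87 = 0.9305 → 0.93
T̂ = 0.93(36) + 0.07(23.0) = 33.48 + 1.610 = 35.090 → 35.09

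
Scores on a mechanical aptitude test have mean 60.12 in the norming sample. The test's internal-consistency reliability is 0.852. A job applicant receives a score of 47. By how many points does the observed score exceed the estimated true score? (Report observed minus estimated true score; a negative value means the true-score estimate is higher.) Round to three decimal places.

-1.942

T̂ = ρX + (1 − ρ)μ
  = 0.852 × 47 + 0.148 × 60.12
  = 40.044 + 8.89776
  = 48.94176
  ≈ 48.9418
X − T̂ = 47 − 48.9418 = -1.9418 → -1.942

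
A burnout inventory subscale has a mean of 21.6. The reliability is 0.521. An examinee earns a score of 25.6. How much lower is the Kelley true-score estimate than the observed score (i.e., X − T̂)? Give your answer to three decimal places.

1.916

T̂ = ρX + (1 − ρ)μ
  = 0.521 × 25.6 + 0.479 × 21.6
  = 13.3376 + 10.3464
  = 23.68400
  ≈ 23.6840
X − T̂ = 25.6 − 23.6840 = 1.9160 → 1.916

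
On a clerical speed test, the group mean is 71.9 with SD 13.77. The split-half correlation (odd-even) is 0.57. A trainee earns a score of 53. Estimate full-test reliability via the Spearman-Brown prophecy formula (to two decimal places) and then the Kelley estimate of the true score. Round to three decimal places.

Spearman-Brown: ρ = 2r/(1 + r) = 2(0.57)/(1 + 0.57) = 1.140/1.57 = 0.7261 → 0.73
Weight the observed score by reliability and the mean by (1 − reliability): T̂ = 0.73·53 + 0.27·71.9 = 38.69 + 19.413 = 58.1030.

58.103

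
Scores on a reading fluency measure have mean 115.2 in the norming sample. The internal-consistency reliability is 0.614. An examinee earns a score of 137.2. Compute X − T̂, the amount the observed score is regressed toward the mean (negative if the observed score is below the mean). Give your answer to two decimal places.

T̂ = ρX + (1 − ρ)μ
  = 0.614 × 137.2 + 0.386 × 115.2
  = 84.2408 + 44.4672
  = 128.7080
  ≈ 128.708
X − T̂ = 137.2 − 128.708 = 8.492 → 8.49

8.49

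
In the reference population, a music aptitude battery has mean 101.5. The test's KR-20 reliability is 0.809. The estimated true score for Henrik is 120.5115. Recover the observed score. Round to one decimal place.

125.0

T̂ = ρX + (1 − ρ)μ  ⇒  X = (T̂ − (1 − ρ)μ) / ρ
X = (120.5115 − 0.191 × 101.5) / 0.809 = (120.5115 − 19.3865) / 0.809 = 101.1250 / 0.809 = 125.000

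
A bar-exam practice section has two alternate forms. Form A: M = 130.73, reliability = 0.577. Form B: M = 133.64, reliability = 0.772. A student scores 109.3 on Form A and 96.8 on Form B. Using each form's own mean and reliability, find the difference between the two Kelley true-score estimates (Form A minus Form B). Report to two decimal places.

13.17

T̂_A = 0.577(109.3) + 0.423(130.73) = 118.3649
T̂_B = 0.772(96.8) + 0.228(133.64) = 105.1995
T̂_A − T̂_B = 13.1654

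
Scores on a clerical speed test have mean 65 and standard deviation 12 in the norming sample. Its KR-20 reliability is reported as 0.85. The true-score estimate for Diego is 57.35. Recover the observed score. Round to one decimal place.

T̂ = ρX + (1 − ρ)μ  ⇒  X = (T̂ − (1 − ρ)μ) / ρ
X = (57.35 − 0.15 × 65) / 0.85 = (57.35 − 9.75) / 0.85 = 47.60 / 0.85 = 56.000

56.0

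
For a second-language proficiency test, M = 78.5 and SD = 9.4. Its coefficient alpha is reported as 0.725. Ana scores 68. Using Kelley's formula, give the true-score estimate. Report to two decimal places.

70.89

T̂ = 0.725(68) + 0.275(78.5) = 49.300 + 21.5875 = 70.888 → 70.89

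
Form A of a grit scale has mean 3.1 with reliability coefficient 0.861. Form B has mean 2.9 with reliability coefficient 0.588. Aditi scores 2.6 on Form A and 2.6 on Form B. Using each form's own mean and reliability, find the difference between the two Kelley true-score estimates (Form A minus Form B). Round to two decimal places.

-0.05

T̂_A = 0.861(2.6) + 0.139(3.1) = 2.6695
T̂_B = 0.588(2.6) + 0.412(2.9) = 2.7236
T̂_A − T̂_B = -0.0541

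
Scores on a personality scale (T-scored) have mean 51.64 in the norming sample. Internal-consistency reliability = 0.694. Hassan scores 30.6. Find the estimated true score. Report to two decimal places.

37.04

T̂ = ρX + (1 − ρ)μ
  = 0.694 × 30.6 + 0.306 × 51.64
  = 21.2364 + 15.80184
  = 37.038
  ≈ 37.04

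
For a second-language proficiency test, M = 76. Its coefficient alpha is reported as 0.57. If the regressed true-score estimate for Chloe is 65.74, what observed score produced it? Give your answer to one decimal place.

T̂ = ρX + (1 − ρ)μ  ⇒  X = (T̂ − (1 − ρ)μ) / ρ
X = (65.74 − 0.43 × 76) / 0.57 = (65.74 − 32.68) / 0.57 = 33.06 / 0.57 = 58.000

58.0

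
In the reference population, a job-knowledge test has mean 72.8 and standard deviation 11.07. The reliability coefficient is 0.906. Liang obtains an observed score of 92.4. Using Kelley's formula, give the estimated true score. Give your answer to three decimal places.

T̂ = ρX + (1 − ρ)μ
  = 0.906 × 92.4 + 0.094 × 72.8
  = 83.7144 + 6.8432
  = 90.5576
  ≈ 90.558

90.558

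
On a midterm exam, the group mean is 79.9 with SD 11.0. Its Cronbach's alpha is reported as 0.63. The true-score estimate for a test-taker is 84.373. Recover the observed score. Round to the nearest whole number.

T̂ = ρX + (1 − ρ)μ  ⇒  X = (T̂ − (1 − ρ)μ) / ρ
X = (84.373 − 0.37 × 79.9) / 0.63 = (84.373 − 29.563) / 0.63 = 54.810 / 0.63 = 87.00

87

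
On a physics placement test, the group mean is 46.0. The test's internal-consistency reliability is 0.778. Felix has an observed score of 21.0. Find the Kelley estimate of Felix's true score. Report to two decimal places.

T̂ = ρX + (1 − ρ)μ
  = 0.778 × 21.0 + 0.222 × 46.0
  = 16.3380 + 10.2120
  = 26.550
  ≈ 26.55

26.55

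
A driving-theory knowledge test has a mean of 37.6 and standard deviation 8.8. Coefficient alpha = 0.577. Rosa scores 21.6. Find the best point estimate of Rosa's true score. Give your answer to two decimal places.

T̂ = 0.577(21.6) + 0.423(37.6) = 12.4632 + 15.9048 = 28.368 → 28.37

28.37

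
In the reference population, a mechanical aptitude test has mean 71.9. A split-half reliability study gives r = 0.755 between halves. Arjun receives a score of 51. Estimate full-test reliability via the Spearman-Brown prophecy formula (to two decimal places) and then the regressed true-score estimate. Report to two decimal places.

Spearman-Brown: ρ = 2r/(1 + r) = 2(0.755)/(1 + 0.755) = 1.5100/1.755 = 0.8604 → 0.86
T̂ = 0.86(51) + 0.14(71.9) = 43.86 + 10.066 = 53.926 → 53.93

53.93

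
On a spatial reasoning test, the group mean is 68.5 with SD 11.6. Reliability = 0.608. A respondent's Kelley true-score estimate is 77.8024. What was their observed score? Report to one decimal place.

83.8

T̂ = ρX + (1 − ρ)μ  ⇒  X = (T̂ − (1 − ρ)μ) / ρ
X = (77.8024 − 0.392 × 68.5) / 0.608 = (77.8024 − 26.8520) / 0.608 = 50.9504 / 0.608 = 83.800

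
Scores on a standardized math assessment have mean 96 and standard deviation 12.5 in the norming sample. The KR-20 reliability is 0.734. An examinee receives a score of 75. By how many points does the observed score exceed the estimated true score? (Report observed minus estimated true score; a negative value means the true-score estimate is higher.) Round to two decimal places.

T̂ = ρX + (1 − ρ)μ
  = 0.734 × 75 + 0.266 × 96
  = 55.050 + 25.536
  = 80.5860
  ≈ 80.586
X − T̂ = 75 − 80.586 = -5.586 → -5.59

-5.59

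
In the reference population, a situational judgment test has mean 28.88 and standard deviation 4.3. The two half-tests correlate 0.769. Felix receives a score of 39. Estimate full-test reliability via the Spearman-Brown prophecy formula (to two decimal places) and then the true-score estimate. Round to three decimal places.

37.684

Spearman-Brown: ρ = 2r/(1 + r) = 2(0.769)/(1 + 0.769) = 1.5380/1.769 = 0.8694 → 0.87
T̂ = ρX + (1 − ρ)μ
  = 0.87 × 39 + 0.13 × 28.88
  = 33.93 + 3.7544
  = 37.6844
  ≈ 37.684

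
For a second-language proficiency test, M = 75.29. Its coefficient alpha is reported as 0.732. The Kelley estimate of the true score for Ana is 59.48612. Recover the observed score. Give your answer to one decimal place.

53.7

T̂ = ρX + (1 − ρ)μ  ⇒  X = (T̂ − (1 − ρ)μ) / ρ
X = (59.48612 − 0.268 × 75.29) / 0.732 = (59.48612 − 20.17772) / 0.732 = 39.30840 / 0.732 = 53.700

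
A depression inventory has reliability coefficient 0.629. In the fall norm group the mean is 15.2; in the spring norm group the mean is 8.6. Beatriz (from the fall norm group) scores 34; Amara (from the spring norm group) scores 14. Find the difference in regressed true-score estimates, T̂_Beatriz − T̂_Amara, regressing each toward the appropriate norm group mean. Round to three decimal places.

T̂_Beatriz = 0.629(34) + 0.371(15.2) = 27.02520
T̂_Amara = 0.629(14) + 0.371(8.6) = 11.99660
Difference = 27.02520 − 11.99660 = 15.02860

15.029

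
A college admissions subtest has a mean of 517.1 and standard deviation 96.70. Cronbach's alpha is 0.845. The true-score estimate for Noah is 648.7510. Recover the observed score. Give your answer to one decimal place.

672.9

T̂ = ρX + (1 − ρ)μ  ⇒  X = (T̂ − (1 − ρ)μ) / ρ
X = (648.7510 − 0.155 × 517.1) / 0.845 = (648.7510 − 80.1505) / 0.845 = 568.6005 / 0.845 = 672.900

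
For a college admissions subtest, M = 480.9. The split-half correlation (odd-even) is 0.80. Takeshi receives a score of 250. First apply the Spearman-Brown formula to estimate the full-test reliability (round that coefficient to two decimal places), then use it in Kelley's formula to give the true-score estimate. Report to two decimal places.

Spearman-Brown: ρ = 2r/(1 + r) = 2(0.80)/(1 + 0.80) = 1.600/1.80 = 0.8889 → 0.89
T̂ = ρX + (1 − ρ)μ
  = 0.89 × 250 + 0.11 × 480.9
  = 222.50 + 52.899
  = 275.399
  ≈ 275.40

275.40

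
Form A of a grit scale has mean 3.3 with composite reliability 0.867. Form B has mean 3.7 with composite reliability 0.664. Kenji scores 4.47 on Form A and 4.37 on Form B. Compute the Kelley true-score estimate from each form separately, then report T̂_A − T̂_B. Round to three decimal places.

0.170

T̂_A = 0.867(4.47) + 0.133(3.3) = 4.31439
T̂_B = 0.664(4.37) + 0.336(3.7) = 4.14488
T̂_A − T̂_B = 0.16951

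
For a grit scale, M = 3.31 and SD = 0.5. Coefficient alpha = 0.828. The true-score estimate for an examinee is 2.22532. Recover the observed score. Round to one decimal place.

T̂ = ρX + (1 − ρ)μ  ⇒  X = (T̂ − (1 − ρ)μ) / ρ
X = (2.22532 − 0.172 × 3.31) / 0.828 = (2.22532 − 0.56932) / 0.828 = 1.65600 / 0.828 = 2.000

2.0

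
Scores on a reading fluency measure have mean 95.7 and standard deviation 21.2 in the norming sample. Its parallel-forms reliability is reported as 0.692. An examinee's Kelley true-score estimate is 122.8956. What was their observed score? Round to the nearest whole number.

T̂ = ρX + (1 − ρ)μ  ⇒  X = (T̂ − (1 − ρ)μ) / ρ
X = (122.8956 − 0.308 × 95.7) / 0.692 = (122.8956 − 29.4756) / 0.692 = 93.4200 / 0.692 = 135.00

135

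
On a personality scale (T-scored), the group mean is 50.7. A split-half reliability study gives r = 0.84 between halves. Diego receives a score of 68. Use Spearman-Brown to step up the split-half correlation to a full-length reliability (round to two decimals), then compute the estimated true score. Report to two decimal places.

Spearman-Brown: ρ = 2r/(1 + r) = 2(0.84)/(1 + 0.84) = 1.680/1.84 = 0.9130 → 0.91
T̂ = 0.91(68) + 0.09(50.7) = 61.88 + 4.563 = 66.443 → 66.44

66.44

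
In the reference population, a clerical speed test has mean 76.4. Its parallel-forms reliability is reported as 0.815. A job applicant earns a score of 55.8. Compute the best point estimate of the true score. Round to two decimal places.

Kelley's formula gives T̂ = 0.815·55.8 + 0.185·76.4 = 45.4770 + 14.1340 = 59.611.

59.61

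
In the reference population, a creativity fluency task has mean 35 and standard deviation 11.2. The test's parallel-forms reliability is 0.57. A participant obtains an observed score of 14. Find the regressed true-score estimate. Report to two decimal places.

T̂ = 0.57(14) + 0.43(35) = 7.98 + 15.05 = 23.030 → 23.03

23.03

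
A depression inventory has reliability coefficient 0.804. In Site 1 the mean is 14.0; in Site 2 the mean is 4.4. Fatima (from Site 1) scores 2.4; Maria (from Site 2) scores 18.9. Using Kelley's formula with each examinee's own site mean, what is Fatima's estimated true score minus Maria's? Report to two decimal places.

-11.38

T̂_Fatima = 0.804(2.4) + 0.196(14.0) = 4.6736
T̂_Maria = 0.804(18.9) + 0.196(4.4) = 16.0580
Difference = 4.6736 − 16.0580 = -11.3844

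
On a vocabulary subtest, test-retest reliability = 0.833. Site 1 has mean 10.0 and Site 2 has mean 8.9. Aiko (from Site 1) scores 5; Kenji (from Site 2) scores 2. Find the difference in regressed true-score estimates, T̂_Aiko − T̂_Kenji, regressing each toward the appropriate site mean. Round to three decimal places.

T̂_Aiko = 0.833(5) + 0.167(10.0) = 5.83500
T̂_Kenji = 0.833(2) + 0.167(8.9) = 3.15230
Difference = 5.83500 − 3.15230 = 2.68270

2.683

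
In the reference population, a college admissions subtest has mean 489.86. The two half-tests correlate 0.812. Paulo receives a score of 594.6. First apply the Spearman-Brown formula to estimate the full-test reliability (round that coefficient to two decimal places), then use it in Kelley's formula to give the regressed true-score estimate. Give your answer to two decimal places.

Spearman-Brown: ρ = 2r/(1 + r) = 2(0.812)/(1 + 0.812) = 1.6240/1.812 = 0.8962 → 0.90
T̂ = 0.90(594.6) + 0.10(489.86) = 535.140 + 48.9860 = 584.126 → 584.13

584.13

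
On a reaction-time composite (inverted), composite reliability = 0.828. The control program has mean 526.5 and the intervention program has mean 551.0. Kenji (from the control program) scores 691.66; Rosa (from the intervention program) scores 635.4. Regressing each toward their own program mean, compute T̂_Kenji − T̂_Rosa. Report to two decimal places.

T̂_Kenji = 0.828(691.66) + 0.172(526.5) = 663.2525
T̂_Rosa = 0.828(635.4) + 0.172(551.0) = 620.8832
Difference = 663.2525 − 620.8832 = 42.3693

42.37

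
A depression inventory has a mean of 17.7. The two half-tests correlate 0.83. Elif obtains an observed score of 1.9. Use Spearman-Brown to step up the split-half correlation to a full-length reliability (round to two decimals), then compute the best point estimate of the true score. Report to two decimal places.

3.32

Spearman-Brown: ρ = 2r/(1 + r) = 2(0.83)/(1 + 0.83) = 1.660/1.83 = 0.9071 → 0.91
T̂ = 0.91(1.9) + 0.09(17.7) = 1.729 + 1.593 = 3.322 → 3.32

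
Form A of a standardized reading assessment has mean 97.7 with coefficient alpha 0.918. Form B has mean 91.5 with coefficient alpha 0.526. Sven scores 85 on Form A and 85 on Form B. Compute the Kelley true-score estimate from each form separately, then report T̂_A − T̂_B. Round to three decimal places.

-2.040

T̂_A = 0.918(85) + 0.082(97.7) = 86.04140
T̂_B = 0.526(85) + 0.474(91.5) = 88.08100
T̂_A − T̂_B = -2.03960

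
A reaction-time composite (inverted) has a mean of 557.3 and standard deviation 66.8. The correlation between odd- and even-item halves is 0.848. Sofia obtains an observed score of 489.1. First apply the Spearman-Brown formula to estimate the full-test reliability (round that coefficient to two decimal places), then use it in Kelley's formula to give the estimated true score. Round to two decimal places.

494.56

Spearman-Brown: ρ = 2r/(1 + r) = 2(0.848)/(1 + 0.848) = 1.6960/1.848 = 0.9177 → 0.92
T̂ = ρX + (1 − ρ)μ
  = 0.92 × 489.1 + 0.08 × 557.3
  = 449.972 + 44.584
  = 494.556
  ≈ 494.56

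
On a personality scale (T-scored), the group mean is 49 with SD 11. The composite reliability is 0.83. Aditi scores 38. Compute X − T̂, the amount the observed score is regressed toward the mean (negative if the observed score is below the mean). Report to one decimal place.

Regress the observed score toward the mean by the unreliability: T̂ = 0.83·38 + 0.17·49 = 31.54 + 8.33 = 39.870.
X − T̂ = 38 − 39.87 = -1.87 → -1.9

-1.9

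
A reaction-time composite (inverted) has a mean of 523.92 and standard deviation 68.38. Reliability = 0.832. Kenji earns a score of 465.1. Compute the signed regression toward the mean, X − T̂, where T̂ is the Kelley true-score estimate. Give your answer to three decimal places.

-9.882

T̂ = ρX + (1 − ρ)μ
  = 0.832 × 465.1 + 0.168 × 523.92
  = 386.9632 + 88.01856
  = 474.98176
  ≈ 474.9818
X − T̂ = 465.1 − 474.9818 = -9.8818 → -9.882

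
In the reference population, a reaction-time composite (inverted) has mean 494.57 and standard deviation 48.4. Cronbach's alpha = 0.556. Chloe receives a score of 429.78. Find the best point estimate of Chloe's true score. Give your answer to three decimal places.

T̂ = ρX + (1 − ρ)μ
  = 0.556 × 429.78 + 0.444 × 494.57
  = 238.95768 + 219.58908
  = 458.5468
  ≈ 458.547

458.547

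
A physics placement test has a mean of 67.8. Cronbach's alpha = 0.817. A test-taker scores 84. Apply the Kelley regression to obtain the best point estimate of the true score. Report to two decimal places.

T̂ = ρX + (1 − ρ)μ
  = 0.817 × 84 + 0.183 × 67.8
  = 68.628 + 12.4074
  = 81.035
  ≈ 81.04

81.04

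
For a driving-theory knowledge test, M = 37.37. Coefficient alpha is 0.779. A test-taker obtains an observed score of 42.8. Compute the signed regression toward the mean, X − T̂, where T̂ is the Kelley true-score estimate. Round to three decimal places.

Regress the observed score toward the mean by the unreliability: T̂ = 0.779·42.8 + 0.221·37.37 = 33.3412 + 8.25877 = 41.59997.
X − T̂ = 42.8 − 41.6000 = 1.2000 → 1.200

1.200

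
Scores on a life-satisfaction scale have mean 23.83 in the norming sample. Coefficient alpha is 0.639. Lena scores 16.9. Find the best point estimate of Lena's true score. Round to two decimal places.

19.40

Kelley's formula gives T̂ = 0.639·16.9 + 0.361·23.83 = 10.7991 + 8.60263 = 19.402.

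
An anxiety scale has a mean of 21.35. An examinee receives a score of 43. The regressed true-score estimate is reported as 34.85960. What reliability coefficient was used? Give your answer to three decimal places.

0.624

T̂ = ρX + (1 − ρ)μ  ⇒  T̂ − μ = ρ(X − μ)
ρ = (T̂ − μ)/(X − μ) = (34.85960 − 21.35) / (43 − 21.35) = 13.50960 / 21.65 = 0.62400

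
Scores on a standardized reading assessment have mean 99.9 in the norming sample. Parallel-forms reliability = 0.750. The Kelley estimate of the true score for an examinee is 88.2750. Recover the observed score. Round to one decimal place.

84.4

T̂ = ρX + (1 − ρ)μ  ⇒  X = (T̂ − (1 − ρ)μ) / ρ
X = (88.2750 − 0.250 × 99.9) / 0.750 = (88.2750 − 24.9750) / 0.750 = 63.3000 / 0.750 = 84.400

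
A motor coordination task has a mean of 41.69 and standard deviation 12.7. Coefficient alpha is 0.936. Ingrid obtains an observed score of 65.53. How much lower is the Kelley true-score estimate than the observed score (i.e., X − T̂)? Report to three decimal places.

1.526

T̂ = ρX + (1 − ρ)μ
  = 0.936 × 65.53 + 0.064 × 41.69
  = 61.33608 + 2.66816
  = 64.00424
  ≈ 64.0042
X − T̂ = 65.53 − 64.0042 = 1.5258 → 1.526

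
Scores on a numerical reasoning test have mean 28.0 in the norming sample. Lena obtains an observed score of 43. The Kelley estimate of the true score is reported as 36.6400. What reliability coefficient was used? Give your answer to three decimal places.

T̂ = ρX + (1 − ρ)μ  ⇒  T̂ − μ = ρ(X − μ)
ρ = (T̂ − μ)/(X − μ) = (36.6400 − 28.0) / (43 − 28.0) = 8.6400 / 15.0 = 0.57600

0.576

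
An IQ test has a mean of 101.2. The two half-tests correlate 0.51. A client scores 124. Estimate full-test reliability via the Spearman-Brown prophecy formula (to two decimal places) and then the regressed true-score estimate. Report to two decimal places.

116.70

Spearman-Brown: ρ = 2r/(1 + r) = 2(0.51)/(1 + 0.51) = 1.020/1.51 = 0.6755 → 0.68
T̂ = ρX + (1 − ρ)μ
  = 0.68 × 124 + 0.32 × 101.2
  = 84.32 + 32.384
  = 116.704
  ≈ 116.70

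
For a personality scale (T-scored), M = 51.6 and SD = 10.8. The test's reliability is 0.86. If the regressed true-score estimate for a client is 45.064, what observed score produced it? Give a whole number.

T̂ = ρX + (1 − ρ)μ  ⇒  X = (T̂ − (1 − ρ)μ) / ρ
X = (45.064 − 0.14 × 51.6) / 0.86 = (45.064 − 7.224) / 0.86 = 37.840 / 0.86 = 44.00

44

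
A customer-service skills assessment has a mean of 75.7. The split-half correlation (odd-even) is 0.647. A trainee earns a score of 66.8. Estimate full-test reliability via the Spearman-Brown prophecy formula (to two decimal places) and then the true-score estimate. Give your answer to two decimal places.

68.67

Spearman-Brown: ρ = 2r/(1 + r) = 2(0.647)/(1 + 0.647) = 1.2940/1.647 = 0.7857 → 0.79
T̂ = ρX + (1 − ρ)μ
  = 0.79 × 66.8 + 0.21 × 75.7
  = 52.772 + 15.897
  = 68.669
  ≈ 68.67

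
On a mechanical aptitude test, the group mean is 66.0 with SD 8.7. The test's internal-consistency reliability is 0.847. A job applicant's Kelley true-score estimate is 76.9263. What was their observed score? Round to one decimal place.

78.9

T̂ = ρX + (1 − ρ)μ  ⇒  X = (T̂ − (1 − ρ)μ) / ρ
X = (76.9263 − 0.153 × 66.0) / 0.847 = (76.9263 − 10.0980) / 0.847 = 66.8283 / 0.847 = 78.900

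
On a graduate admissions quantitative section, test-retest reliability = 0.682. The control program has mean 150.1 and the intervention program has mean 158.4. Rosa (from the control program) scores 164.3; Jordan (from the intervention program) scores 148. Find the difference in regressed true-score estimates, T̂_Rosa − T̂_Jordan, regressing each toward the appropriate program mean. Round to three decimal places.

8.477

T̂_Rosa = 0.682(164.3) + 0.318(150.1) = 159.78440
T̂_Jordan = 0.682(148) + 0.318(158.4) = 151.30720
Difference = 159.78440 − 151.30720 = 8.47720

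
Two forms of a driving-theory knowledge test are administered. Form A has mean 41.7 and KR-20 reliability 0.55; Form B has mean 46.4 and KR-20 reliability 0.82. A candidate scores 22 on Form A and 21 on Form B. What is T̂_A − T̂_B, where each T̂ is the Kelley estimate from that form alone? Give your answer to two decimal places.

T̂_A = 0.55(22) + 0.45(41.7) = 30.8650
T̂_B = 0.82(21) + 0.18(46.4) = 25.5720
T̂_A − T̂_B = 5.2930

5.29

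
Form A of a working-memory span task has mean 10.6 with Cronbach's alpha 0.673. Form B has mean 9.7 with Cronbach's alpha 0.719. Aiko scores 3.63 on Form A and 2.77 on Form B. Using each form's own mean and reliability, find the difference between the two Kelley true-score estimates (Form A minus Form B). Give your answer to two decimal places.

1.19

T̂_A = 0.673(3.63) + 0.327(10.6) = 5.9092
T̂_B = 0.719(2.77) + 0.281(9.7) = 4.7173
T̂_A − T̂_B = 1.1919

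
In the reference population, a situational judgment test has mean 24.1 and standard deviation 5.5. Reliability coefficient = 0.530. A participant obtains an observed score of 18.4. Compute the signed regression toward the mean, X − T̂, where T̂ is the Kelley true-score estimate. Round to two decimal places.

-2.68

T̂ = ρX + (1 − ρ)μ
  = 0.530 × 18.4 + 0.470 × 24.1
  = 9.7520 + 11.3270
  = 21.0790
  ≈ 21.079
X − T̂ = 18.4 − 21.079 = -2.679 → -2.68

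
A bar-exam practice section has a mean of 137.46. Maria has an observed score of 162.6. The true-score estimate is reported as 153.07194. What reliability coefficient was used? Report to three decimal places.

T̂ = ρX + (1 − ρ)μ  ⇒  T̂ − μ = ρ(X − μ)
ρ = (T̂ − μ)/(X − μ) = (153.07194 − 137.46) / (162.6 − 137.46) = 15.61194 / 25.14 = 0.62100

0.621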